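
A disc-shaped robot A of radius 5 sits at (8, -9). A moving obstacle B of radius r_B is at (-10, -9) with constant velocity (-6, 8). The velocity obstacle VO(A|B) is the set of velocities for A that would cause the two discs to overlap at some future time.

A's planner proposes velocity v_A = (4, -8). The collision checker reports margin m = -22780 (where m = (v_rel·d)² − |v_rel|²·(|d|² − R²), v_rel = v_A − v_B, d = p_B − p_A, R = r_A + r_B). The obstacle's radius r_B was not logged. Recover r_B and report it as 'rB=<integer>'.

m = -22780
d = (-18, 0);  v_rel = (10, -16),  |v_rel|² = 356
v_rel×d = (10)·(0) − (-16)·(-18) = -288
since m = R²·356 − (-288)²:  R² = (82944 + -22780) / 356 = 169
R = √169 = 13  ⇒  r_B = 13 − 5 = 8

rB=8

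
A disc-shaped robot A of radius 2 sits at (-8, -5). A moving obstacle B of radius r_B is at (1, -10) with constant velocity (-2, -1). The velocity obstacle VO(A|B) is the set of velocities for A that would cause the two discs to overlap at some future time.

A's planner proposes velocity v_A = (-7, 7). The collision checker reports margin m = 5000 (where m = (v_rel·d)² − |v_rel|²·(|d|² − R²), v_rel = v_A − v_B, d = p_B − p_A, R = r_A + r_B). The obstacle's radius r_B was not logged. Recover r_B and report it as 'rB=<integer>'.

m = 5000
d = (9, -5);  v_rel = (-5, 8),  |v_rel|² = 89
v_rel×d = (-5)·(-5) − (8)·(9) = -47
since m = R²·89 − (-47)²:  R² = (2209 + 5000) / 89 = 81
R = √81 = 9  ⇒  r_B = 9 − 2 = 7

rB=7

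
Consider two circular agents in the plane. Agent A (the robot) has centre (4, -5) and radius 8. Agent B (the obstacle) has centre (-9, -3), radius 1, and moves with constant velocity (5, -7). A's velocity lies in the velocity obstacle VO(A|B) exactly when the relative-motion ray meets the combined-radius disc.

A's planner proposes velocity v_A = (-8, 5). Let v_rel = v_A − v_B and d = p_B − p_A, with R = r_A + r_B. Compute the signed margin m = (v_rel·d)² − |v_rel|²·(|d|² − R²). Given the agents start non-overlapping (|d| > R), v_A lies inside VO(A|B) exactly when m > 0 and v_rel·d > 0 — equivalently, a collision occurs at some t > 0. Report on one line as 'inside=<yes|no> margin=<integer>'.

d = (-13, 2),  |d|² = 173;  R = 8+1 = 9,  c = 173−9² = 92
v_rel = (-13, 12),  |v_rel|² = 313;  v_rel·d = (-13)·(-13) + (12)·(2) = 193
313·t² − 386·t + 92 = 0  ⇒  m = 193² − 313·92 = 8453
m = 8453 > 0,  v_rel·d = 193 > 0  ⇒  inside

inside=yes margin=8453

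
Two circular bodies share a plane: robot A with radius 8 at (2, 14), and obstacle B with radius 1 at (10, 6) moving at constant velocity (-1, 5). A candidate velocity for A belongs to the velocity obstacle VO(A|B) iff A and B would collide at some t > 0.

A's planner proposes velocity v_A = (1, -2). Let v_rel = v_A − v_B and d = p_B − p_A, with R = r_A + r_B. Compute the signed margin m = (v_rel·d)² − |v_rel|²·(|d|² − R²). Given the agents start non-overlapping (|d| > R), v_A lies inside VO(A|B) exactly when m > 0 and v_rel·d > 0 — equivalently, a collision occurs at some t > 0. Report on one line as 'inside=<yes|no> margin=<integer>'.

d = (8, -8),  |d|² = 128;  R = 8+1 = 9,  c = 128−9² = 47
v_rel = (2, -7),  |v_rel|² = 53;  v_rel·d = (2)·(8) + (-7)·(-8) = 72
53·t² − 144·t + 47 = 0  ⇒  m = 72² − 53·47 = 2693
m = 2693 > 0,  v_rel·d = 72 > 0  ⇒  inside

inside=yes margin=2693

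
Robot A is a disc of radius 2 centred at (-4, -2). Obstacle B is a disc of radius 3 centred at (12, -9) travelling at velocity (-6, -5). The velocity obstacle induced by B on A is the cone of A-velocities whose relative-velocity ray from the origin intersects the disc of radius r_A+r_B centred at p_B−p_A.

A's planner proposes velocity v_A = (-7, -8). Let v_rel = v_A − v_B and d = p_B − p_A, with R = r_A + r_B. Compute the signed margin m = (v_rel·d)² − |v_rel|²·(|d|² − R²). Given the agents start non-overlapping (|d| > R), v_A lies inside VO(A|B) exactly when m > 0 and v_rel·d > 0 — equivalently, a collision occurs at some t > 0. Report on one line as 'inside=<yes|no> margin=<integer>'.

d = (16, -7),  |d|² = 305;  R = 2+3 = 5,  c = 305−5² = 280
v_rel = (-1, -3),  |v_rel|² = 10;  v_rel·d = (-1)·(16) + (-3)·(-7) = 5
10·t² − 10·t + 280 = 0  ⇒  m = 5² − 10·280 = -2775
m = -2775 < 0,  v_rel·d = 5 > 0  ⇒  outside

inside=no margin=-2775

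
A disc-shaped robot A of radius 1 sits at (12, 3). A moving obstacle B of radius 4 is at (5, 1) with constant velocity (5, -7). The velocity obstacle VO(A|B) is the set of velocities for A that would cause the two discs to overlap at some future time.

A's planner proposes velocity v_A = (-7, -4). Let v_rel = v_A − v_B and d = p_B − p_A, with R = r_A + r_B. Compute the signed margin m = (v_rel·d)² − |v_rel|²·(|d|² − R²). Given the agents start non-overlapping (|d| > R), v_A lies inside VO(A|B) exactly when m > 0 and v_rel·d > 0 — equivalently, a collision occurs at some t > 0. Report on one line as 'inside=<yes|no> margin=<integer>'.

d = (-7, -2),  |d|² = 53;  R = 1+4 = 5,  c = 53−5² = 28
v_rel = (-12, 3),  |v_rel|² = 153;  v_rel·d = (-12)·(-7) + (3)·(-2) = 78
153·t² − 156·t + 28 = 0  ⇒  m = 78² − 153·28 = 1800
m = 1800 > 0,  v_rel·d = 78 > 0  ⇒  inside

inside=yes margin=1800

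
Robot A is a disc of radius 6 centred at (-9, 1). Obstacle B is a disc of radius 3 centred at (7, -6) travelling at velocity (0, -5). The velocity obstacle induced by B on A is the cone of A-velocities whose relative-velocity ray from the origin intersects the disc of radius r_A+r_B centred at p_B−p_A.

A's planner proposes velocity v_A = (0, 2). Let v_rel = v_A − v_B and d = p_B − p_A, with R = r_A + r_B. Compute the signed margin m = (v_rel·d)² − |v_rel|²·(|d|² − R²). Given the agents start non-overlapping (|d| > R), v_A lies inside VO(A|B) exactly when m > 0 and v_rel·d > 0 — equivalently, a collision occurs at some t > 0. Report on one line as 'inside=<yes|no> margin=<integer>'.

d = (16, -7),  |d|² = 305;  R = 6+3 = 9,  c = 305−9² = 224
v_rel = (0, 7),  |v_rel|² = 49;  v_rel·d = (0)·(16) + (7)·(-7) = -49
49·t² + 98·t + 224 = 0  ⇒  m = (-49)² − 49·224 = -8575
m = -8575 < 0,  v_rel·d = -49 < 0  ⇒  outside

inside=no margin=-8575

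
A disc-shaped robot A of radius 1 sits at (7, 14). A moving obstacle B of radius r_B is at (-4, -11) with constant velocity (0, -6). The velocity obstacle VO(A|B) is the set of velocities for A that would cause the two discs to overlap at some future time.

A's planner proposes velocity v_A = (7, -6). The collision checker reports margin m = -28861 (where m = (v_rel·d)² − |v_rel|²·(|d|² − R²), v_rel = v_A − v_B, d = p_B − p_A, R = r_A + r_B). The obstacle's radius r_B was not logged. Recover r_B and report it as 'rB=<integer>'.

m = -28861
d = (-11, -25);  v_rel = (7, 0),  |v_rel|² = 49
v_rel×d = (7)·(-25) − (0)·(-11) = -175
since m = R²·49 − (-175)²:  R² = (30625 + -28861) / 49 = 36
R = √36 = 6  ⇒  r_B = 6 − 1 = 5

rB=5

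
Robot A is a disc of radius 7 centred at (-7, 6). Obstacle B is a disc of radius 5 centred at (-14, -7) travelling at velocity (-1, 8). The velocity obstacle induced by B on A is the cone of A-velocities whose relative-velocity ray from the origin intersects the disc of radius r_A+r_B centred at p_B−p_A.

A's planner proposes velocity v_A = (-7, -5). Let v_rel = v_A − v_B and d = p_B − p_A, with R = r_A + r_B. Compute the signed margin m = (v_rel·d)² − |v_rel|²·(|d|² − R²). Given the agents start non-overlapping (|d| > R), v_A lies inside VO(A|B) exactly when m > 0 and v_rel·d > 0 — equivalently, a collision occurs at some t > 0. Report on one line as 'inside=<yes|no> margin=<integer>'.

d = (-7, -13),  |d|² = 218;  R = 7+5 = 12,  c = 218−12² = 74
v_rel = (-6, -13),  |v_rel|² = 205;  v_rel·d = (-6)·(-7) + (-13)·(-13) = 211
205·t² − 422·t + 74 = 0  ⇒  m = 211² − 205·74 = 29351
m = 29351 > 0,  v_rel·d = 211 > 0  ⇒  inside

inside=yes margin=29351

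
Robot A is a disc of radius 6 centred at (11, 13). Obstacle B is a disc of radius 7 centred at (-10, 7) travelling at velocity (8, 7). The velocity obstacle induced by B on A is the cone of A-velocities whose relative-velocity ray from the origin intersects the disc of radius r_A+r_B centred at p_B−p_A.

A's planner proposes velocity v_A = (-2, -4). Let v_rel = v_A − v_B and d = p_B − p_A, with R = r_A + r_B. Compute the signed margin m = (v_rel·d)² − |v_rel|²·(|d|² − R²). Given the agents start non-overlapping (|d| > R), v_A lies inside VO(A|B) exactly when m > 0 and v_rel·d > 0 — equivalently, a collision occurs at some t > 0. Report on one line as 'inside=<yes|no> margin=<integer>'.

d = (-21, -6),  |d|² = 477;  R = 6+7 = 13,  c = 477−13² = 308
v_rel = (-10, -11),  |v_rel|² = 221;  v_rel·d = (-10)·(-21) + (-11)·(-6) = 276
221·t² − 552·t + 308 = 0  ⇒  m = 276² − 221·308 = 8108
m = 8108 > 0,  v_rel·d = 276 > 0  ⇒  inside

inside=yes margin=8108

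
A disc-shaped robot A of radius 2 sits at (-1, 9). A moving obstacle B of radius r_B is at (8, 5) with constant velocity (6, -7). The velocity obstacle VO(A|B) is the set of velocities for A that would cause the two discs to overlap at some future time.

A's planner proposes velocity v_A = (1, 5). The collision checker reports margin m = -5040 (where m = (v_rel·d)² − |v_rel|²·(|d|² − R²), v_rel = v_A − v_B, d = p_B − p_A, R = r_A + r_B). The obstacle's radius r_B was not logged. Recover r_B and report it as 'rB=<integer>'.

m = -5040
d = (9, -4);  v_rel = (-5, 12),  |v_rel|² = 169
v_rel×d = (-5)·(-4) − (12)·(9) = -88
since m = R²·169 − (-88)²:  R² = (7744 + -5040) / 169 = 16
R = √16 = 4  ⇒  r_B = 4 − 2 = 2

rB=2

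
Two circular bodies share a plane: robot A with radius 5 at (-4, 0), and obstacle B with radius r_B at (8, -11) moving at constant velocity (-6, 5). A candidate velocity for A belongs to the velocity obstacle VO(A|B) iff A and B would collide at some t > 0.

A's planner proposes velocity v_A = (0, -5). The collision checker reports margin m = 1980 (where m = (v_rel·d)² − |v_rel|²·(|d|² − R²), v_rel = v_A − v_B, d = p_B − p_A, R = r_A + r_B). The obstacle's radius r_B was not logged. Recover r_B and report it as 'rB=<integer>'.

m = 1980
d = (12, -11);  v_rel = (6, -10),  |v_rel|² = 136
v_rel×d = (6)·(-11) − (-10)·(12) = 54
since m = R²·136 − 54²:  R² = (2916 + 1980) / 136 = 36
R = √36 = 6  ⇒  r_B = 6 − 5 = 1

rB=1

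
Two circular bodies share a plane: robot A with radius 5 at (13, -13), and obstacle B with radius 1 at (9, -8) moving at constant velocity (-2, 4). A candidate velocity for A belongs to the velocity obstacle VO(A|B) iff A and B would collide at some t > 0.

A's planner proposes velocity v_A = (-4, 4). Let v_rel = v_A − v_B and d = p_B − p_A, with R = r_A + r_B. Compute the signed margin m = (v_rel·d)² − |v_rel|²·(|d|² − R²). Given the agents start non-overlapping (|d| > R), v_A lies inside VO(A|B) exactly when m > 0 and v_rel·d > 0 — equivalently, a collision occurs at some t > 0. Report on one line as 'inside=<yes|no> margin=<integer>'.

d = (-4, 5),  |d|² = 41;  R = 5+1 = 6,  c = 41−6² = 5
v_rel = (-2, 0),  |v_rel|² = 4;  v_rel·d = (-2)·(-4) + (0)·(5) = 8
4·t² − 16·t + 5 = 0  ⇒  m = 8² − 4·5 = 44
m = 44 > 0,  v_rel·d = 8 > 0  ⇒  inside

inside=yes margin=44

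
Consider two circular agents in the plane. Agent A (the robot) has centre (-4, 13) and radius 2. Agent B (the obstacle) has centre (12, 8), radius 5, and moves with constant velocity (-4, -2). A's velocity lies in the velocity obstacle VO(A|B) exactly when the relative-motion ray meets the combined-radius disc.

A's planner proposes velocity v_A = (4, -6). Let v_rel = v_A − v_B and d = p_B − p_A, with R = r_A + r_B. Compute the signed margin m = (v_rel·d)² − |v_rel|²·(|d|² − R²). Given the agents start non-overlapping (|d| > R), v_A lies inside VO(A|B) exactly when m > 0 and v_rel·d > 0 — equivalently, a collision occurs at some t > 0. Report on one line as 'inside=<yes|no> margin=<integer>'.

d = (16, -5),  |d|² = 281;  R = 2+5 = 7,  c = 281−7² = 232
v_rel = (8, -4),  |v_rel|² = 80;  v_rel·d = (8)·(16) + (-4)·(-5) = 148
80·t² − 296·t + 232 = 0  ⇒  m = 148² − 80·232 = 3344
m = 3344 > 0,  v_rel·d = 148 > 0  ⇒  inside

inside=yes margin=3344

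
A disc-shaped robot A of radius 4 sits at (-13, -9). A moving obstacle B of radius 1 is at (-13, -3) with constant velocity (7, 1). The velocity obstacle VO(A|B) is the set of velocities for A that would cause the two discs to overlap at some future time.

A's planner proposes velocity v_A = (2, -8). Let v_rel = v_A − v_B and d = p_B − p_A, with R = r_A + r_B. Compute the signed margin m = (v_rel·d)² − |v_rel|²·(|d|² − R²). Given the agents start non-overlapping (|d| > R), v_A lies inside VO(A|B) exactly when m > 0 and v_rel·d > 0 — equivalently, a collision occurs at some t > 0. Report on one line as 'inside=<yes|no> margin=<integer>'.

d = (0, 6),  |d|² = 36;  R = 4+1 = 5,  c = 36−5² = 11
v_rel = (-5, -9),  |v_rel|² = 106;  v_rel·d = (-5)·(0) + (-9)·(6) = -54
106·t² + 108·t + 11 = 0  ⇒  m = (-54)² − 106·11 = 1750
m = 1750 > 0,  v_rel·d = -54 < 0  ⇒  outside

inside=no margin=1750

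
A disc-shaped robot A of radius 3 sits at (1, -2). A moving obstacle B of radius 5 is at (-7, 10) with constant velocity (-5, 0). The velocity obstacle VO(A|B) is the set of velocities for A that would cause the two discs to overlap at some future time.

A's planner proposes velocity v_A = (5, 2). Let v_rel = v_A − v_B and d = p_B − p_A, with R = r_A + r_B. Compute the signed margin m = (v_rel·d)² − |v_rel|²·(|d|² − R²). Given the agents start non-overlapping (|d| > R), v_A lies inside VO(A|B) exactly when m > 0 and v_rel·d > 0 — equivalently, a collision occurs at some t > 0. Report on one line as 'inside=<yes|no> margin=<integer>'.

d = (-8, 12),  |d|² = 208;  R = 3+5 = 8,  c = 208−8² = 144
v_rel = (10, 2),  |v_rel|² = 104;  v_rel·d = (10)·(-8) + (2)·(12) = -56
104·t² + 112·t + 144 = 0  ⇒  m = (-56)² − 104·144 = -11840
m = -11840 < 0,  v_rel·d = -56 < 0  ⇒  outside

inside=no margin=-11840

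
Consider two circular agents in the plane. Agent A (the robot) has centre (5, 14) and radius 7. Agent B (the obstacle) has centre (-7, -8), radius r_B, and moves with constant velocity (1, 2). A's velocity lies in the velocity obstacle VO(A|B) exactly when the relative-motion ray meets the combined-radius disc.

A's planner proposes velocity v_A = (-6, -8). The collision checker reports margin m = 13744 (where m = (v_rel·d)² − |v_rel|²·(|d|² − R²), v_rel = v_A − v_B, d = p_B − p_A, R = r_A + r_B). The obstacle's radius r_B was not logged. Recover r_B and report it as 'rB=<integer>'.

m = 13744
d = (-12, -22);  v_rel = (-7, -10),  |v_rel|² = 149
v_rel×d = (-7)·(-22) − (-10)·(-12) = 34
since m = R²·149 − 34²:  R² = (1156 + 13744) / 149 = 100
R = √100 = 10  ⇒  r_B = 10 − 7 = 3

rB=3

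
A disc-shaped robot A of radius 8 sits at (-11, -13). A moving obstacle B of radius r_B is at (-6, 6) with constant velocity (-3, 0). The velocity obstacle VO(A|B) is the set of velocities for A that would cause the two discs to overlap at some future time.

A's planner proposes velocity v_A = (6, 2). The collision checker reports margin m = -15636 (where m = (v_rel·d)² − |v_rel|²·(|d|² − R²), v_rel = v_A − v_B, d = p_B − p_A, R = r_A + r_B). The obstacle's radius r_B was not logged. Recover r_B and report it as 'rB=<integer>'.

m = -15636
d = (5, 19);  v_rel = (9, 2),  |v_rel|² = 85
v_rel×d = (9)·(19) − (2)·(5) = 161
since m = R²·85 − 161²:  R² = (25921 + -15636) / 85 = 121
R = √121 = 11  ⇒  r_B = 11 − 8 = 3

rB=3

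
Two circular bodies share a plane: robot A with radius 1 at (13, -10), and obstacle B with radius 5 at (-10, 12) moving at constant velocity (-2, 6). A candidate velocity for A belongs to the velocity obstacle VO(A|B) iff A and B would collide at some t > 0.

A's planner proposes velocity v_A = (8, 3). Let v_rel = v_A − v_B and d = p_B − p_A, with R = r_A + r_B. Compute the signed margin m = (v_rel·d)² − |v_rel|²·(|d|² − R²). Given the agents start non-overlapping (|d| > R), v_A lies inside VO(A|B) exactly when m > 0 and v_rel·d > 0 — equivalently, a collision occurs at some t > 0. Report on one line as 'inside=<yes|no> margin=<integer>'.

d = (-23, 22),  |d|² = 1013;  R = 1+5 = 6,  c = 1013−6² = 977
v_rel = (10, -3),  |v_rel|² = 109;  v_rel·d = (10)·(-23) + (-3)·(22) = -296
109·t² + 592·t + 977 = 0  ⇒  m = (-296)² − 109·977 = -18877
m = -18877 < 0,  v_rel·d = -296 < 0  ⇒  outside

inside=no margin=-18877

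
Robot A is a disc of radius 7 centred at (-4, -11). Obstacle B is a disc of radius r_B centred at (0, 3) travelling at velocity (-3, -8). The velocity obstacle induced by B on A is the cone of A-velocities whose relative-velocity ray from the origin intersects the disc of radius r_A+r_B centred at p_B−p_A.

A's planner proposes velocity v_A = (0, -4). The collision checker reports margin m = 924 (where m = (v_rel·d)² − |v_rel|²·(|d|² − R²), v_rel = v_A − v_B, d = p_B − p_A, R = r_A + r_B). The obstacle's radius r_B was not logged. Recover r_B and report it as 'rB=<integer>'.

m = 924
d = (4, 14);  v_rel = (3, 4),  |v_rel|² = 25
v_rel×d = (3)·(14) − (4)·(4) = 26
since m = R²·25 − 26²:  R² = (676 + 924) / 25 = 64
R = √64 = 8  ⇒  r_B = 8 − 7 = 1

rB=1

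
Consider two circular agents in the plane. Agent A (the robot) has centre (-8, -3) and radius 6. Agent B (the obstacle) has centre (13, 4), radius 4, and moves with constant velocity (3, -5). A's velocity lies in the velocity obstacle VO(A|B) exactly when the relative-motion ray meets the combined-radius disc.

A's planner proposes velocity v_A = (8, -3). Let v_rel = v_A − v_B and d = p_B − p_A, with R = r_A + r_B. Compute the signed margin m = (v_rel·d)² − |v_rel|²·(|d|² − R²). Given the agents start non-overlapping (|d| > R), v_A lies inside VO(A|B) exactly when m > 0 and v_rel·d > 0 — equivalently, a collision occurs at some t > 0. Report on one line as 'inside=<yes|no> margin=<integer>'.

d = (21, 7),  |d|² = 490;  R = 6+4 = 10,  c = 490−10² = 390
v_rel = (5, 2),  |v_rel|² = 29;  v_rel·d = (5)·(21) + (2)·(7) = 119
29·t² − 238·t + 390 = 0  ⇒  m = 119² − 29·390 = 2851
m = 2851 > 0,  v_rel·d = 119 > 0  ⇒  inside

inside=yes margin=2851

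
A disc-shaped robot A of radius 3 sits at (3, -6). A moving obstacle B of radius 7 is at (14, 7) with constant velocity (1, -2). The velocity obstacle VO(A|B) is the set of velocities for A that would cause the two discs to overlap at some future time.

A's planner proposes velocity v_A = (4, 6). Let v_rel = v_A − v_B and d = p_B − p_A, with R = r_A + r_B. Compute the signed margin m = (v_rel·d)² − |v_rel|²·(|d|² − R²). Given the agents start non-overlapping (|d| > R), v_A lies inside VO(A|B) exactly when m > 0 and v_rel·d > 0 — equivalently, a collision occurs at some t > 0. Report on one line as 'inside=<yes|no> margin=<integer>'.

d = (11, 13),  |d|² = 290;  R = 3+7 = 10,  c = 290−10² = 190
v_rel = (3, 8),  |v_rel|² = 73;  v_rel·d = (3)·(11) + (8)·(13) = 137
73·t² − 274·t + 190 = 0  ⇒  m = 137² − 73·190 = 4899
m = 4899 > 0,  v_rel·d = 137 > 0  ⇒  inside

inside=yes margin=4899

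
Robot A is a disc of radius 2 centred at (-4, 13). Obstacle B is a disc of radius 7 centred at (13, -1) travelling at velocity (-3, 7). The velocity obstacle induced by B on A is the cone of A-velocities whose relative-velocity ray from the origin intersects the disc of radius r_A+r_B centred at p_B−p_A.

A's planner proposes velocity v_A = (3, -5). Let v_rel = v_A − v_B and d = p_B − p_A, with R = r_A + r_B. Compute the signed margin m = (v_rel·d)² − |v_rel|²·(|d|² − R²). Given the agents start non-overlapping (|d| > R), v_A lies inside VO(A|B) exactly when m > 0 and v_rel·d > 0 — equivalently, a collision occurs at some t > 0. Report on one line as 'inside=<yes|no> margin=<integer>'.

d = (17, -14),  |d|² = 485;  R = 2+7 = 9,  c = 485−9² = 404
v_rel = (6, -12),  |v_rel|² = 180;  v_rel·d = (6)·(17) + (-12)·(-14) = 270
180·t² − 540·t + 404 = 0  ⇒  m = 270² − 180·404 = 180
m = 180 > 0,  v_rel·d = 270 > 0  ⇒  inside

inside=yes margin=180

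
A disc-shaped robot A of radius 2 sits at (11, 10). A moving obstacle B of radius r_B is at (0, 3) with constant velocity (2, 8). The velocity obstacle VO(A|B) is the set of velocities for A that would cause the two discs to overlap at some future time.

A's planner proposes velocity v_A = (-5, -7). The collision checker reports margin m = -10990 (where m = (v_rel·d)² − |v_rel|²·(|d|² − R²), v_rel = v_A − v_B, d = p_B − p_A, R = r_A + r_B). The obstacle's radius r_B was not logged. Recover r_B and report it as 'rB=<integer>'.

m = -10990
d = (-11, -7);  v_rel = (-7, -15),  |v_rel|² = 274
v_rel×d = (-7)·(-7) − (-15)·(-11) = -116
since m = R²·274 − (-116)²:  R² = (13456 + -10990) / 274 = 9
R = √9 = 3  ⇒  r_B = 3 − 2 = 1

rB=1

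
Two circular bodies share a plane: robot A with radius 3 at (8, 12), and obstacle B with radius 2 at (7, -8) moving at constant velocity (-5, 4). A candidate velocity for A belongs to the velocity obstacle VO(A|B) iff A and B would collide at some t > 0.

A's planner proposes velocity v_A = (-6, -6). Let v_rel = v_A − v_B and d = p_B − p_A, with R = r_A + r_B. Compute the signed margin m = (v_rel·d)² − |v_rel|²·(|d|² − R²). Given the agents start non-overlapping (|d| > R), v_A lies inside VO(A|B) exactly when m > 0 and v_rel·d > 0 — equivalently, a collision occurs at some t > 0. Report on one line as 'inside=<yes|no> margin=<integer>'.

d = (-1, -20),  |d|² = 401;  R = 3+2 = 5,  c = 401−5² = 376
v_rel = (-1, -10),  |v_rel|² = 101;  v_rel·d = (-1)·(-1) + (-10)·(-20) = 201
101·t² − 402·t + 376 = 0  ⇒  m = 201² − 101·376 = 2425
m = 2425 > 0,  v_rel·d = 201 > 0  ⇒  inside

inside=yes margin=2425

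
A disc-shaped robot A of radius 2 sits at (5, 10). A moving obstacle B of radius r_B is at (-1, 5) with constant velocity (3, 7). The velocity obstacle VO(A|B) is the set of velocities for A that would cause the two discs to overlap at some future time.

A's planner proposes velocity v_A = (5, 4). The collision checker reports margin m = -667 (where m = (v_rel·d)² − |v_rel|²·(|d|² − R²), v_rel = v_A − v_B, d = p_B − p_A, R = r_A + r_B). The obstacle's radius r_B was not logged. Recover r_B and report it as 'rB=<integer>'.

m = -667
d = (-6, -5);  v_rel = (2, -3),  |v_rel|² = 13
v_rel×d = (2)·(-5) − (-3)·(-6) = -28
since m = R²·13 − (-28)²:  R² = (784 + -667) / 13 = 9
R = √9 = 3  ⇒  r_B = 3 − 2 = 1

rB=1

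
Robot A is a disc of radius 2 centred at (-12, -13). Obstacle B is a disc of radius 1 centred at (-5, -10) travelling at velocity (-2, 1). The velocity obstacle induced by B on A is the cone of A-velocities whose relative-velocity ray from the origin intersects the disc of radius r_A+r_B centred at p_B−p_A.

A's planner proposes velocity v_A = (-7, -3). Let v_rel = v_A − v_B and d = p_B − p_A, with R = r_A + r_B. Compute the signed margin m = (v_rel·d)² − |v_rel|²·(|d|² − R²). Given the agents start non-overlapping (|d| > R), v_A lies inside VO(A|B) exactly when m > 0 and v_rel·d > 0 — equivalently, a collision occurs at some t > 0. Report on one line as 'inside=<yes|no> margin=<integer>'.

d = (7, 3),  |d|² = 58;  R = 2+1 = 3,  c = 58−3² = 49
v_rel = (-5, -4),  |v_rel|² = 41;  v_rel·d = (-5)·(7) + (-4)·(3) = -47
41·t² + 94·t + 49 = 0  ⇒  m = (-47)² − 41·49 = 200
m = 200 > 0,  v_rel·d = -47 < 0  ⇒  outside

inside=no margin=200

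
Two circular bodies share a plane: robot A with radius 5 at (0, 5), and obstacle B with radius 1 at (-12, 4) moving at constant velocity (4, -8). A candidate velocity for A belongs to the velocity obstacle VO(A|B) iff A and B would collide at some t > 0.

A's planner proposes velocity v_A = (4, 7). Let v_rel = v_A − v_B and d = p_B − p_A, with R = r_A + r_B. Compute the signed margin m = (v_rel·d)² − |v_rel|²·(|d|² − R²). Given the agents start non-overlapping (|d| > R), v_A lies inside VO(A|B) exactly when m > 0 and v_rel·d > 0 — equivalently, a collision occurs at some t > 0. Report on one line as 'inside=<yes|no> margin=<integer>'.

d = (-12, -1),  |d|² = 145;  R = 5+1 = 6,  c = 145−6² = 109
v_rel = (0, 15),  |v_rel|² = 225;  v_rel·d = (0)·(-12) + (15)·(-1) = -15
225·t² + 30·t + 109 = 0  ⇒  m = (-15)² − 225·109 = -24300
m = -24300 < 0,  v_rel·d = -15 < 0  ⇒  outside

inside=no margin=-24300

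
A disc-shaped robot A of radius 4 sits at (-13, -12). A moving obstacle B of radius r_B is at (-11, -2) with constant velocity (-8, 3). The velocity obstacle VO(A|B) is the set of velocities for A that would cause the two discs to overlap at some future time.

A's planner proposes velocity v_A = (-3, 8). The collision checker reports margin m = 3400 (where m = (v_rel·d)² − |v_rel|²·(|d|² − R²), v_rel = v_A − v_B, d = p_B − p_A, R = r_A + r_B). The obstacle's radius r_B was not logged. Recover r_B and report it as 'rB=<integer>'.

m = 3400
d = (2, 10);  v_rel = (5, 5),  |v_rel|² = 50
v_rel×d = (5)·(10) − (5)·(2) = 40
since m = R²·50 − 40²:  R² = (1600 + 3400) / 50 = 100
R = √100 = 10  ⇒  r_B = 10 − 4 = 6

rB=6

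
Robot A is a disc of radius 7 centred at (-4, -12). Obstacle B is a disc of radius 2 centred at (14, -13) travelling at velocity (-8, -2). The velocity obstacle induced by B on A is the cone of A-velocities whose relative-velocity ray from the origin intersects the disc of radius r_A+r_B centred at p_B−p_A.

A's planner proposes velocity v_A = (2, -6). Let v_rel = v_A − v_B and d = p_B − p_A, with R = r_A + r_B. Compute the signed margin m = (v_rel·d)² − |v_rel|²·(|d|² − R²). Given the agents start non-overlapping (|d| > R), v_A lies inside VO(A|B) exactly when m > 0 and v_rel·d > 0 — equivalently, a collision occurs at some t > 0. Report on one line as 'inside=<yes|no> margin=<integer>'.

d = (18, -1),  |d|² = 325;  R = 7+2 = 9,  c = 325−9² = 244
v_rel = (10, -4),  |v_rel|² = 116;  v_rel·d = (10)·(18) + (-4)·(-1) = 184
116·t² − 368·t + 244 = 0  ⇒  m = 184² − 116·244 = 5552
m = 5552 > 0,  v_rel·d = 184 > 0  ⇒  inside

inside=yes margin=5552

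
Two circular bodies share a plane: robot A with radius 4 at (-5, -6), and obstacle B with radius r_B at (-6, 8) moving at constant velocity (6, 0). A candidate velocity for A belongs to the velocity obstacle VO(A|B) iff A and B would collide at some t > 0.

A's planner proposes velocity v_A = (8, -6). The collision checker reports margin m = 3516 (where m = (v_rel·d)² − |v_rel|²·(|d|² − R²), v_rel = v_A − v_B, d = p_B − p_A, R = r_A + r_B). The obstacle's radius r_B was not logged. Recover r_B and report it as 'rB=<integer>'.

m = 3516
d = (-1, 14);  v_rel = (2, -6),  |v_rel|² = 40
v_rel×d = (2)·(14) − (-6)·(-1) = 22
since m = R²·40 − 22²:  R² = (484 + 3516) / 40 = 100
R = √100 = 10  ⇒  r_B = 10 − 4 = 6

rB=6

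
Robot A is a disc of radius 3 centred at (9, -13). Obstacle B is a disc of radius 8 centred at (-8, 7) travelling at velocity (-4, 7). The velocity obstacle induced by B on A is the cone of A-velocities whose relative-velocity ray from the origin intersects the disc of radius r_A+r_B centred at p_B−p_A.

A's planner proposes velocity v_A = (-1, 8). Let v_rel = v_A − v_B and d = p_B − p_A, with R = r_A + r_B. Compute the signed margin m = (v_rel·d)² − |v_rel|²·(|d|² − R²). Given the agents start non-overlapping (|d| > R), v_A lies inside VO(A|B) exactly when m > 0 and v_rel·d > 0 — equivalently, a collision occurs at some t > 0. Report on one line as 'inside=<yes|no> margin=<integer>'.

d = (-17, 20),  |d|² = 689;  R = 3+8 = 11,  c = 689−11² = 568
v_rel = (3, 1),  |v_rel|² = 10;  v_rel·d = (3)·(-17) + (1)·(20) = -31
10·t² + 62·t + 568 = 0  ⇒  m = (-31)² − 10·568 = -4719
m = -4719 < 0,  v_rel·d = -31 < 0  ⇒  outside

inside=no margin=-4719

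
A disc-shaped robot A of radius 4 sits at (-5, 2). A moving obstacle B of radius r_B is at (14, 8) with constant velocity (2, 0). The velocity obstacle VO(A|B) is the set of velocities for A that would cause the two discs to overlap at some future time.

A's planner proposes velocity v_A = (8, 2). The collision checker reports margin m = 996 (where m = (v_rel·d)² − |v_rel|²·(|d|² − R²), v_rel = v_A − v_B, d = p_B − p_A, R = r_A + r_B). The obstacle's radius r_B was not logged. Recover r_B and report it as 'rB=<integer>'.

m = 996
d = (19, 6);  v_rel = (6, 2),  |v_rel|² = 40
v_rel×d = (6)·(6) − (2)·(19) = -2
since m = R²·40 − (-2)²:  R² = (4 + 996) / 40 = 25
R = √25 = 5  ⇒  r_B = 5 − 4 = 1

rB=1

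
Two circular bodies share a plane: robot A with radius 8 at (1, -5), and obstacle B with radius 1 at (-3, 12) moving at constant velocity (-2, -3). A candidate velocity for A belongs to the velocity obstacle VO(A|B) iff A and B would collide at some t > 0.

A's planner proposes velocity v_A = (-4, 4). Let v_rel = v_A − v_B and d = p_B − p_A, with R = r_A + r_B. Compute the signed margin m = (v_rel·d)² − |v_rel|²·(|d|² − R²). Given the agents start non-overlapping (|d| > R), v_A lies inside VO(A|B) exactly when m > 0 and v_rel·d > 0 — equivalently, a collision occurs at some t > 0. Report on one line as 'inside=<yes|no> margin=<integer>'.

d = (-4, 17),  |d|² = 305;  R = 8+1 = 9,  c = 305−9² = 224
v_rel = (-2, 7),  |v_rel|² = 53;  v_rel·d = (-2)·(-4) + (7)·(17) = 127
53·t² − 254·t + 224 = 0  ⇒  m = 127² − 53·224 = 4257
m = 4257 > 0,  v_rel·d = 127 > 0  ⇒  inside

inside=yes margin=4257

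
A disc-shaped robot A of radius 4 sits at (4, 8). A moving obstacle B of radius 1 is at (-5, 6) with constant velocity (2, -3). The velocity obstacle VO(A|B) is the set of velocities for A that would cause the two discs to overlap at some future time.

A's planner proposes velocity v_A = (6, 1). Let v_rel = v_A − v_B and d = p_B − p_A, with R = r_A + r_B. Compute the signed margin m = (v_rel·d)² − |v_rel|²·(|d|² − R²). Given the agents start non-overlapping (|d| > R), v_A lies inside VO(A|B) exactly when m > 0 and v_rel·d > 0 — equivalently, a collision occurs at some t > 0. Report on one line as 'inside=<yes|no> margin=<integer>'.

d = (-9, -2),  |d|² = 85;  R = 4+1 = 5,  c = 85−5² = 60
v_rel = (4, 4),  |v_rel|² = 32;  v_rel·d = (4)·(-9) + (4)·(-2) = -44
32·t² + 88·t + 60 = 0  ⇒  m = (-44)² − 32·60 = 16
m = 16 > 0,  v_rel·d = -44 < 0  ⇒  outside

inside=no margin=16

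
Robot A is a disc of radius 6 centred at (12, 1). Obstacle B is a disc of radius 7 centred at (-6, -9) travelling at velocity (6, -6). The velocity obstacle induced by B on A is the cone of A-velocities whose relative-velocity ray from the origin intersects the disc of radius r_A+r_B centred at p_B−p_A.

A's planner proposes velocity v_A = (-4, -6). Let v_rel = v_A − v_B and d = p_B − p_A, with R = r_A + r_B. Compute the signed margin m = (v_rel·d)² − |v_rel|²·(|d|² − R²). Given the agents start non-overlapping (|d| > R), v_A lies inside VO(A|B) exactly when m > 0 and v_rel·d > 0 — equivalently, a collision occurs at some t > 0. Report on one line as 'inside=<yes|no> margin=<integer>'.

d = (-18, -10),  |d|² = 424;  R = 6+7 = 13,  c = 424−13² = 255
v_rel = (-10, 0),  |v_rel|² = 100;  v_rel·d = (-10)·(-18) + (0)·(-10) = 180
100·t² − 360·t + 255 = 0  ⇒  m = 180² − 100·255 = 6900
m = 6900 > 0,  v_rel·d = 180 > 0  ⇒  inside

inside=yes margin=6900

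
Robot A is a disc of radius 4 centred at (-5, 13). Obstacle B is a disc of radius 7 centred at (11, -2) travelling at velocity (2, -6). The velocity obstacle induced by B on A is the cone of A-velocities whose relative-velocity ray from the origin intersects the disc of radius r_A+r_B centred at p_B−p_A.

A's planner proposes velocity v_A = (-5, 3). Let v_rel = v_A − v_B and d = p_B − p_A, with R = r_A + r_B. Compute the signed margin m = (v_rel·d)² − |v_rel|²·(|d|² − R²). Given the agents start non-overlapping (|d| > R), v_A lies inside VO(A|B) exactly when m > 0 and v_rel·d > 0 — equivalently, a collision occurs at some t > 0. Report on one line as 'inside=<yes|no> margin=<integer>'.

d = (16, -15),  |d|² = 481;  R = 4+7 = 11,  c = 481−11² = 360
v_rel = (-7, 9),  |v_rel|² = 130;  v_rel·d = (-7)·(16) + (9)·(-15) = -247
130·t² + 494·t + 360 = 0  ⇒  m = (-247)² − 130·360 = 14209
m = 14209 > 0,  v_rel·d = -247 < 0  ⇒  outside

inside=no margin=14209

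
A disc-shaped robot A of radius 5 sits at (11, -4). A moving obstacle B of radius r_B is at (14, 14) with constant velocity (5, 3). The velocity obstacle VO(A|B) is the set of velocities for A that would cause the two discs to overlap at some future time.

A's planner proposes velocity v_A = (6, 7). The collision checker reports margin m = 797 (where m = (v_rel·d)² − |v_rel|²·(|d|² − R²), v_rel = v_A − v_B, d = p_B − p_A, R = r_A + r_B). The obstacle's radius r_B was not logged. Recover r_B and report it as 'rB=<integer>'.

m = 797
d = (3, 18);  v_rel = (1, 4),  |v_rel|² = 17
v_rel×d = (1)·(18) − (4)·(3) = 6
since m = R²·17 − 6²:  R² = (36 + 797) / 17 = 49
R = √49 = 7  ⇒  r_B = 7 − 5 = 2

rB=2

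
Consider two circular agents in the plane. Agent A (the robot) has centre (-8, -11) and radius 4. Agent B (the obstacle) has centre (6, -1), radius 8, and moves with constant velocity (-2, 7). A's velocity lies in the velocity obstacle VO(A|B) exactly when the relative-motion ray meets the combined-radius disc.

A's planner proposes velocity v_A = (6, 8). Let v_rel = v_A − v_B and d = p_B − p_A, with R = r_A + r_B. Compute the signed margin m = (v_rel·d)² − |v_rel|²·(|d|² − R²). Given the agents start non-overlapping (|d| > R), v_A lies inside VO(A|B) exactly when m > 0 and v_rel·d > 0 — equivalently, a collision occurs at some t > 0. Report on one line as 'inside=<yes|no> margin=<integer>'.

d = (14, 10),  |d|² = 296;  R = 4+8 = 12,  c = 296−12² = 152
v_rel = (8, 1),  |v_rel|² = 65;  v_rel·d = (8)·(14) + (1)·(10) = 122
65·t² − 244·t + 152 = 0  ⇒  m = 122² − 65·152 = 5004
m = 5004 > 0,  v_rel·d = 122 > 0  ⇒  inside

inside=yes margin=5004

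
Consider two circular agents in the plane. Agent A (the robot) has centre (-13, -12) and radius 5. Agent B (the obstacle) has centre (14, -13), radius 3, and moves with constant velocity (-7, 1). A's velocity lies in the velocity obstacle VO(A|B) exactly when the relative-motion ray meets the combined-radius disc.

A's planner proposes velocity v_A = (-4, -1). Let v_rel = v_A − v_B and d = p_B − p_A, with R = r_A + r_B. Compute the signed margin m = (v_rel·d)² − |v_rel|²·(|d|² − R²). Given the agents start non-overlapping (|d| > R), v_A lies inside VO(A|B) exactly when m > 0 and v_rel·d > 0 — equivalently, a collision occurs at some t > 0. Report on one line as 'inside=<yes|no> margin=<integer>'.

d = (27, -1),  |d|² = 730;  R = 5+3 = 8,  c = 730−8² = 666
v_rel = (3, -2),  |v_rel|² = 13;  v_rel·d = (3)·(27) + (-2)·(-1) = 83
13·t² − 166·t + 666 = 0  ⇒  m = 83² − 13·666 = -1769
m = -1769 < 0,  v_rel·d = 83 > 0  ⇒  outside

inside=no margin=-1769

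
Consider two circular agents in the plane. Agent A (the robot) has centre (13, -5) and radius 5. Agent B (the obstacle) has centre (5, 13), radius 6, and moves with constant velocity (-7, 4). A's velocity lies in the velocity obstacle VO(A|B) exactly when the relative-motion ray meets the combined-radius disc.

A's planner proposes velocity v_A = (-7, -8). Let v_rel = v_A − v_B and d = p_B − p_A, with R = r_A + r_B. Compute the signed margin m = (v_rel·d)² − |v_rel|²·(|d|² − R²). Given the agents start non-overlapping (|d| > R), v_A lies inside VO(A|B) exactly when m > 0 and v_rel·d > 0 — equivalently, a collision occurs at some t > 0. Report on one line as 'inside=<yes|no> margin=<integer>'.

d = (-8, 18),  |d|² = 388;  R = 5+6 = 11,  c = 388−11² = 267
v_rel = (0, -12),  |v_rel|² = 144;  v_rel·d = (0)·(-8) + (-12)·(18) = -216
144·t² + 432·t + 267 = 0  ⇒  m = (-216)² − 144·267 = 8208
m = 8208 > 0,  v_rel·d = -216 < 0  ⇒  outside

inside=no margin=8208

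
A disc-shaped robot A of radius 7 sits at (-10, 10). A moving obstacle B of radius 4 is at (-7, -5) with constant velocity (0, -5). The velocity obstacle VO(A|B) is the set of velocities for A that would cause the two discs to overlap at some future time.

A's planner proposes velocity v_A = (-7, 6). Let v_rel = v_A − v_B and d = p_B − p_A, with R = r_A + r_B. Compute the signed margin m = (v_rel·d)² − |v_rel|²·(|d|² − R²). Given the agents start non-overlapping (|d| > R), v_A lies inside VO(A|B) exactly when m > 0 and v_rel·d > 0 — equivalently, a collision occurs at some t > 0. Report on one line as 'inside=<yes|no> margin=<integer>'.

d = (3, -15),  |d|² = 234;  R = 7+4 = 11,  c = 234−11² = 113
v_rel = (-7, 11),  |v_rel|² = 170;  v_rel·d = (-7)·(3) + (11)·(-15) = -186
170·t² + 372·t + 113 = 0  ⇒  m = (-186)² − 170·113 = 15386
m = 15386 > 0,  v_rel·d = -186 < 0  ⇒  outside

inside=no margin=15386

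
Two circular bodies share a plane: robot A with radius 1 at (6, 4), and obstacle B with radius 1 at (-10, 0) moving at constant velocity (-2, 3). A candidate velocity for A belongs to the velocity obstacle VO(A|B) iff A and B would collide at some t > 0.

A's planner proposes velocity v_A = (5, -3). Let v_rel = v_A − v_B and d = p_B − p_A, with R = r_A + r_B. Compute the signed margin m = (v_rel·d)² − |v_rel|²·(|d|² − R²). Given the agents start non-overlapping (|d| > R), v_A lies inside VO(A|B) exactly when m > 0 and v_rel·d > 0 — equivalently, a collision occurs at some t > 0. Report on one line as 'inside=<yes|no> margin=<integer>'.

d = (-16, -4),  |d|² = 272;  R = 1+1 = 2,  c = 272−2² = 268
v_rel = (7, -6),  |v_rel|² = 85;  v_rel·d = (7)·(-16) + (-6)·(-4) = -88
85·t² + 176·t + 268 = 0  ⇒  m = (-88)² − 85·268 = -15036
m = -15036 < 0,  v_rel·d = -88 < 0  ⇒  outside

inside=no margin=-15036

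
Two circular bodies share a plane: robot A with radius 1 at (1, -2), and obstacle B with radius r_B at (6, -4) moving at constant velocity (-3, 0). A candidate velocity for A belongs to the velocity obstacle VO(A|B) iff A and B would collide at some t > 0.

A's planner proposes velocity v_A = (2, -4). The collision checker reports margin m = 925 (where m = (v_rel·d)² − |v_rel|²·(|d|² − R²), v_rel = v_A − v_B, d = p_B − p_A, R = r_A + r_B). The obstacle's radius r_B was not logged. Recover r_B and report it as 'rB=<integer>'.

m = 925
d = (5, -2);  v_rel = (5, -4),  |v_rel|² = 41
v_rel×d = (5)·(-2) − (-4)·(5) = 10
since m = R²·41 − 10²:  R² = (100 + 925) / 41 = 25
R = √25 = 5  ⇒  r_B = 5 − 1 = 4

rB=4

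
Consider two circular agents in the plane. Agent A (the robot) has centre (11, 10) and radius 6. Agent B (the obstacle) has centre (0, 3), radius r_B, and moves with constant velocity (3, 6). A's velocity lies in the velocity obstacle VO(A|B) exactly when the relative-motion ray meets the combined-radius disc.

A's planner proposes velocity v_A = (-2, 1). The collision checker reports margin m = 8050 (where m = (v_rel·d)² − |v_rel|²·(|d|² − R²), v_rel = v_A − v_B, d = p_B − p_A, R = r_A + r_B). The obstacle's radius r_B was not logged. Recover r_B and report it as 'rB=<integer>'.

m = 8050
d = (-11, -7);  v_rel = (-5, -5),  |v_rel|² = 50
v_rel×d = (-5)·(-7) − (-5)·(-11) = -20
since m = R²·50 − (-20)²:  R² = (400 + 8050) / 50 = 169
R = √169 = 13  ⇒  r_B = 13 − 6 = 7

rB=7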